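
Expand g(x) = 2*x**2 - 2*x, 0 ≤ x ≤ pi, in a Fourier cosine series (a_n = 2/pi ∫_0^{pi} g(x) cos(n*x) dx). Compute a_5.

8*(1 - pi)/(25*pi)

a_5 = 2/pi ∫_0^{pi} (2*x**2 - 2*x) cos(5*x) dx.
Integrating by parts twice (tabular method), an antiderivative of (2*x**2 - 2*x) cos(5*x) is 2*x**2*sin(5*x)/5 - 2*x*sin(5*x)/5 + 4*x*cos(5*x)/25 - 4*sin(5*x)/125 - 2*cos(5*x)/25; evaluating from 0 to pi: ∫_{0}^{pi} (2*x**2 - 2*x) cos(5*x) dx = (2/25 - 4*pi/25) - (-2/25) = 4/25 - 4*pi/25.
Hence a_5 = (2/pi)·(4/25 - 4*pi/25) = 8*(1 - pi)/(25*pi).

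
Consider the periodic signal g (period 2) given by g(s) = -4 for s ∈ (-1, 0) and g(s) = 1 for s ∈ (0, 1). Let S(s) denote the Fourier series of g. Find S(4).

s = 4 differs from s = 0 by 2 full period(s), and the series is 2-periodic.
At s = 0 the one-sided limits are g(0^-) = -4 and g(0^+) = 1.
By Dirichlet's theorem the series converges to their average, [(-4) + (1)]/2 = -3/2.

-3/2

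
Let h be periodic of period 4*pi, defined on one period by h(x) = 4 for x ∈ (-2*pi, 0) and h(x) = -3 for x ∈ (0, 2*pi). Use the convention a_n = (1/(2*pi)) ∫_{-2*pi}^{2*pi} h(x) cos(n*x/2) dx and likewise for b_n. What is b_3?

b_3 = (1/(2*pi)) ∫_{-2*pi}^{2*pi} h(x) sin(3*x/2) dx.
Split the integral at the breakpoints.
Directly, an antiderivative of (4) sin(3*x/2) is -8*cos(3*x/2)/3; evaluating from -2*pi to 0: ∫_{-2*pi}^{0} (4) sin(3*x/2) dx = (-8/3) - (8/3) = -16/3.
Directly, an antiderivative of (-3) sin(3*x/2) is 2*cos(3*x/2); evaluating from 0 to 2*pi: ∫_{0}^{2*pi} (-3) sin(3*x/2) dx = (-2) - (2) = -4.
Summing the pieces and multiplying by (1/(2*pi)) gives b_3 = -14/(3*pi).

-14/(3*pi)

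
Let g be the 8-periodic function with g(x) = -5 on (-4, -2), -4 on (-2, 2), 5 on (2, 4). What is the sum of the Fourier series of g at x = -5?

x = -5 differs from x = 3 by -1 full period(s), and the series is 8-periodic.
g is continuous at x = 3 with value 5, so the series converges to 5 there.

5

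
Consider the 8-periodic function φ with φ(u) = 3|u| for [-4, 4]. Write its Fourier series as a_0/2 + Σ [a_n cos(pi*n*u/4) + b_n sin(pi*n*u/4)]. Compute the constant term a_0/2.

6

a_0 = 1/4 ∫_{-4}^{4} φ(u) du = 1/4 · (48) = 12.
So the constant term a_0/2 = 6.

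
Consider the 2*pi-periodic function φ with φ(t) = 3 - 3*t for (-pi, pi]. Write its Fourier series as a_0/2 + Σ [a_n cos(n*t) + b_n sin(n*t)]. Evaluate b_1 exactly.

-6

b_1 = 1/pi ∫_{-pi}^{pi} φ(t) sin(t) dt.
Integrating by parts (boundary term plus one more integral), an antiderivative of (3 - 3*t) sin(t) is 3*t*cos(t) - 3*sin(t) - 3*cos(t); evaluating from -pi to pi: ∫_{-pi}^{pi} (3 - 3*t) sin(t) dt = (3 - 3*pi) - (3 + 3*pi) = -6*pi.
Hence b_1 = (1/pi)·(-6*pi) = -6.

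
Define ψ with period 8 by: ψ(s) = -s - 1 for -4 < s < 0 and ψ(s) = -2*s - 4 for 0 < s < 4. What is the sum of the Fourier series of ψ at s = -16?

s = -16 differs from s = 0 by -2 full period(s), and the series is 8-periodic.
At s = 0 the one-sided limits are ψ(0^-) = -1 and ψ(0^+) = -4.
By Dirichlet's theorem the series converges to their average, [(-1) + (-4)]/2 = -5/2.

-5/2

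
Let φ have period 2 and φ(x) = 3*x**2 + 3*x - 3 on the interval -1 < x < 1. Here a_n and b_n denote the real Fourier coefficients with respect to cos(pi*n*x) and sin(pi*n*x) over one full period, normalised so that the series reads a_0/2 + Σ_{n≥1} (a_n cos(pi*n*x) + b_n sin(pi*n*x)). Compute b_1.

b_1 = ∫_{-1}^{1} φ(x) sin(pi*x) dx.
Integrating by parts twice (tabular method), an antiderivative of (3*x**2 + 3*x - 3) sin(pi*x) is -3*x**2*cos(pi*x)/pi + 6*x*sin(pi*x)/pi**2 - 3*x*cos(pi*x)/pi + 3*sin(pi*x)/pi**2 + 6*cos(pi*x)/pi**3 + 3*cos(pi*x)/pi; evaluating from -1 to 1: ∫_{-1}^{1} (3*x**2 + 3*x - 3) sin(pi*x) dx = (-6/pi**3 + 3/pi) - (-3/pi - 6/pi**3) = 6/pi.
Hence b_1 = 6/pi.

6/pi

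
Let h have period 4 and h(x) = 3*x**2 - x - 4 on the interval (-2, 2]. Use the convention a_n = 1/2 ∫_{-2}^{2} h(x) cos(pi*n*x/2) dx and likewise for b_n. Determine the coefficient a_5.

a_5 = 1/2 ∫_{-2}^{2} h(x) cos(5*pi*x/2) dx.
Integrating by parts twice (tabular method), an antiderivative of (3*x**2 - x - 4) cos(5*pi*x/2) is 6*x**2*sin(5*pi*x/2)/(5*pi) - 2*x*sin(5*pi*x/2)/(5*pi) + 24*x*cos(5*pi*x/2)/(25*pi**2) - 8*sin(5*pi*x/2)/(5*pi) - 48*sin(5*pi*x/2)/(125*pi**3) - 4*cos(5*pi*x/2)/(25*pi**2); evaluating from -2 to 2: ∫_{-2}^{2} (3*x**2 - x - 4) cos(5*pi*x/2) dx = (-44/(25*pi**2)) - (52/(25*pi**2)) = -96/(25*pi**2).
Hence a_5 = (1/2)·(-96/(25*pi**2)) = -48/(25*pi**2).

-48/(25*pi**2)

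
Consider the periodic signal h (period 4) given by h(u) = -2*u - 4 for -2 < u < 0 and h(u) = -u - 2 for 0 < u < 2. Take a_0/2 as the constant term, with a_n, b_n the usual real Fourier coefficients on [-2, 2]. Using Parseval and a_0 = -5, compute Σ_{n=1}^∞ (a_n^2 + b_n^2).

Parseval: a_0^2/2 + Σ_{n≥1} (a_n^2+b_n^2) = 1/2 ∫_{-2}^{2} h(u)^2 du = 44/3.
Subtract a_0^2/2 = 25/2: Σ (a_n^2+b_n^2) = 13/6.

13/6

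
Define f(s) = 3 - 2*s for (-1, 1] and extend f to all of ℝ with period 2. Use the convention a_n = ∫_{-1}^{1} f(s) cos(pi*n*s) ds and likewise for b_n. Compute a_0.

6

a_0 = ∫_{-1}^{1} f(s) ds = 6.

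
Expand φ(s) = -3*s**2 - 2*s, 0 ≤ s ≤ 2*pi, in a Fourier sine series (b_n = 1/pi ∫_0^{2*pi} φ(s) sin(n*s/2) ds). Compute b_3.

-8*pi - 8/3 + 32/(9*pi)

b_3 = 1/pi ∫_0^{2*pi} (-3*s**2 - 2*s) sin(3*s/2) ds.
Integrating by parts twice (tabular method), an antiderivative of (-3*s**2 - 2*s) sin(3*s/2) is 2*s**2*cos(3*s/2) - 8*s*sin(3*s/2)/3 + 4*s*cos(3*s/2)/3 - 8*sin(3*s/2)/9 - 16*cos(3*s/2)/9; evaluating from 0 to 2*pi: ∫_{0}^{2*pi} (-3*s**2 - 2*s) sin(3*s/2) ds = (-8*pi**2 - 8*pi/3 + 16/9) - (-16/9) = -8*pi**2 - 8*pi/3 + 32/9.
Hence b_3 = (1/pi)·(-8*pi**2 - 8*pi/3 + 32/9) = -8*pi - 8/3 + 32/(9*pi).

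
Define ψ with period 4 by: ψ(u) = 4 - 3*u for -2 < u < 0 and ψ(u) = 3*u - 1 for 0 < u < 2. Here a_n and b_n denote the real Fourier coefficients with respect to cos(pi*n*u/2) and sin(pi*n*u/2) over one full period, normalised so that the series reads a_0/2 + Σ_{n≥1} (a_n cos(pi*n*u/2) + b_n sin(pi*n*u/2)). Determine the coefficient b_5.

b_5 = 1/2 ∫_{-2}^{2} ψ(u) sin(5*pi*u/2) du.
Split the integral at the breakpoints.
Integrating by parts (boundary term plus one more integral), an antiderivative of (4 - 3*u) sin(5*pi*u/2) is 6*u*cos(5*pi*u/2)/(5*pi) - 12*sin(5*pi*u/2)/(25*pi**2) - 8*cos(5*pi*u/2)/(5*pi); evaluating from -2 to 0: ∫_{-2}^{0} (4 - 3*u) sin(5*pi*u/2) du = (-8/(5*pi)) - (4/pi) = -28/(5*pi).
Integrating by parts (boundary term plus one more integral), an antiderivative of (3*u - 1) sin(5*pi*u/2) is -6*u*cos(5*pi*u/2)/(5*pi) + 12*sin(5*pi*u/2)/(25*pi**2) + 2*cos(5*pi*u/2)/(5*pi); evaluating from 0 to 2: ∫_{0}^{2} (3*u - 1) sin(5*pi*u/2) du = (2/pi) - (2/(5*pi)) = 8/(5*pi).
Summing the pieces and multiplying by (1/2) gives b_5 = -2/pi.

-2/pi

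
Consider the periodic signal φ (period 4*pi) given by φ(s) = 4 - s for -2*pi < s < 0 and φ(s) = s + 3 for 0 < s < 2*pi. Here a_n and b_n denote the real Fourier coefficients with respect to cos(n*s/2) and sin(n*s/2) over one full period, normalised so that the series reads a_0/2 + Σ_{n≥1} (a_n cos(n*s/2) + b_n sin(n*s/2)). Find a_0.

a_0 = (1/(2*pi)) ∫_{-2*pi}^{2*pi} φ(s) ds = (1/(2*pi)) · (2*pi*(2*pi + 7)) = 2*pi + 7.

2*pi + 7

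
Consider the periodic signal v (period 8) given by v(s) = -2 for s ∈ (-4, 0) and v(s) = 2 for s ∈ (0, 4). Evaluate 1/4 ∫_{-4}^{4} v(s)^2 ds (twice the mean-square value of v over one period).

8

1/4 ∫_{-4}^{4} v(s)^2 ds = 1/4 · (32) = 8.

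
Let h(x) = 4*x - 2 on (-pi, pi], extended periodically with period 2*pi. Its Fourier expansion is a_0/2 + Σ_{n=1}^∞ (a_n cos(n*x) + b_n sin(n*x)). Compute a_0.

a_0 = 1/pi ∫_{-pi}^{pi} h(x) dx = 1/pi · (-4*pi) = -4.

-4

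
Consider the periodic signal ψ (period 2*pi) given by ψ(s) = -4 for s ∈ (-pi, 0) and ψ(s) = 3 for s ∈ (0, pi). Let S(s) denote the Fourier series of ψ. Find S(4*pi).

s = 4*pi differs from s = 0 by 2 full period(s), and the series is 2*pi-periodic.
At s = 0 the one-sided limits are ψ(0^-) = -4 and ψ(0^+) = 3.
By Dirichlet's theorem the series converges to their average, [(-4) + (3)]/2 = -1/2.

-1/2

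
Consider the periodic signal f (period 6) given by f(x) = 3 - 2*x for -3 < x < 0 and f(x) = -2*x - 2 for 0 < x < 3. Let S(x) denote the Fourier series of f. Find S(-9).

x = -9 differs from x = 3 by -2 full period(s), and the series is 6-periodic.
At x = 3 the one-sided limits are f(3^-) = -8 and f(3^+) = 9.
By Dirichlet's theorem the series converges to their average, [(-8) + (9)]/2 = 1/2.

1/2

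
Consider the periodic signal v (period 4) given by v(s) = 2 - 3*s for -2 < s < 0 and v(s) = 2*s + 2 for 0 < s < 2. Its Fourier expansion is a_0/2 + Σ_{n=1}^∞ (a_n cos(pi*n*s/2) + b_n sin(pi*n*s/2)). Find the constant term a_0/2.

9/2

a_0 = 1/2 ∫_{-2}^{2} v(s) ds = 1/2 · (18) = 9.
So the constant term a_0/2 = 9/2.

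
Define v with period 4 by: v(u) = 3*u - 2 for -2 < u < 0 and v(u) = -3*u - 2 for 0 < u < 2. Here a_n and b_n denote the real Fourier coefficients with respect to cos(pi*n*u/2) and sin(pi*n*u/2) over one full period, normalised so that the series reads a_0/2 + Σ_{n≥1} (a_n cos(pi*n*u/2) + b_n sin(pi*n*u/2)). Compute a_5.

a_5 = 1/2 ∫_{-2}^{2} v(u) cos(5*pi*u/2) du.
v is even and cos(5*pi*u/2) is even, so the integrand is even and a_5 = ∫_0^{2} v(u) cos(5*pi*u/2) du.
Integrating by parts (boundary term plus one more integral), an antiderivative of (-3*u - 2) cos(5*pi*u/2) is -6*u*sin(5*pi*u/2)/(5*pi) - 4*sin(5*pi*u/2)/(5*pi) - 12*cos(5*pi*u/2)/(25*pi**2); evaluating from 0 to 2: ∫_{0}^{2} (-3*u - 2) cos(5*pi*u/2) du = (12/(25*pi**2)) - (-12/(25*pi**2)) = 24/(25*pi**2).
Hence a_5 = 24/(25*pi**2).

24/(25*pi**2)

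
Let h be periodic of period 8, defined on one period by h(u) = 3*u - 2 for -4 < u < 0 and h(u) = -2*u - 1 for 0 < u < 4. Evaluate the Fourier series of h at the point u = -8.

u = -8 differs from u = 0 by -1 full period(s), and the series is 8-periodic.
At u = 0 the one-sided limits are h(0^-) = -2 and h(0^+) = -1.
By Dirichlet's theorem the series converges to their average, [(-2) + (-1)]/2 = -3/2.

-3/2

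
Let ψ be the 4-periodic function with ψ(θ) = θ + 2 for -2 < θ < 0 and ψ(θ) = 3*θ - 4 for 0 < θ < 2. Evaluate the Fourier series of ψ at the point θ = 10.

1

θ = 10 differs from θ = 2 by 2 full period(s), and the series is 4-periodic.
At θ = 2 the one-sided limits are ψ(2^-) = 2 and ψ(2^+) = 0.
By Dirichlet's theorem the series converges to their average, [(2) + (0)]/2 = 1.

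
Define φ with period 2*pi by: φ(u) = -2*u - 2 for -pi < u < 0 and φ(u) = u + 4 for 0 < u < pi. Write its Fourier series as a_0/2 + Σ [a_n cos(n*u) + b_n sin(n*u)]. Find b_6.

b_6 = 1/pi ∫_{-pi}^{pi} φ(u) sin(6*u) du.
Split the integral at the breakpoints.
Integrating by parts (boundary term plus one more integral), an antiderivative of (-2*u - 2) sin(6*u) is u*cos(6*u)/3 - sin(6*u)/18 + cos(6*u)/3; evaluating from -pi to 0: ∫_{-pi}^{0} (-2*u - 2) sin(6*u) du = (1/3) - (1/3 - pi/3) = pi/3.
Integrating by parts (boundary term plus one more integral), an antiderivative of (u + 4) sin(6*u) is -u*cos(6*u)/6 + sin(6*u)/36 - 2*cos(6*u)/3; evaluating from 0 to pi: ∫_{0}^{pi} (u + 4) sin(6*u) du = (-2/3 - pi/6) - (-2/3) = -pi/6.
Summing the pieces and multiplying by (1/pi) gives b_6 = 1/6.

1/6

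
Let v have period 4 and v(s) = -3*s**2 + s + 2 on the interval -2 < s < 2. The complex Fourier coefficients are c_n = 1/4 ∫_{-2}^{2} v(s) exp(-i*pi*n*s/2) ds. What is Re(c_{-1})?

Since v is real-valued, Re(c_{-1}) = 1/4 ∫_{-2}^{2} v(s) cos(-pi*s/2) ds = a_{1}/2.
Integrating by parts twice (tabular method), an antiderivative of (-3*s**2 + s + 2) cos(-pi*s/2) is -6*s**2*sin(pi*s/2)/pi + 2*s*sin(pi*s/2)/pi - 24*s*cos(pi*s/2)/pi**2 + 4*sin(pi*s/2)/pi + 48*sin(pi*s/2)/pi**3 + 4*cos(pi*s/2)/pi**2; evaluating from -2 to 2: ∫_{-2}^{2} (-3*s**2 + s + 2) cos(-pi*s/2) ds = (44/pi**2) - (-52/pi**2) = 96/pi**2.
Hence Re(c_{-1}) = (1/4)·(96/pi**2) = 24/pi**2.

24/pi**2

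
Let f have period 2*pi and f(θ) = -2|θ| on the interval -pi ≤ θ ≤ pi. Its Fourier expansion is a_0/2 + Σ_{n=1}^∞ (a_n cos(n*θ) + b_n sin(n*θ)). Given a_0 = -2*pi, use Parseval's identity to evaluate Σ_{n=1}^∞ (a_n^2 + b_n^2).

Parseval: a_0^2/2 + Σ_{n≥1} (a_n^2+b_n^2) = 1/pi ∫_{-pi}^{pi} f(θ)^2 dθ = 8*pi**2/3.
Subtract a_0^2/2 = 2*pi**2: Σ (a_n^2+b_n^2) = 2*pi**2/3.

2*pi**2/3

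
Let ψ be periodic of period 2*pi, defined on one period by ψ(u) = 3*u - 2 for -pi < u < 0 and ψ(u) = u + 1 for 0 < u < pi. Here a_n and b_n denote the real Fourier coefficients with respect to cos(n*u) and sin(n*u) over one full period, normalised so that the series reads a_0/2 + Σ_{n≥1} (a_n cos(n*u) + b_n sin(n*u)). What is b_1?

6/pi + 4

b_1 = 1/pi ∫_{-pi}^{pi} ψ(u) sin(u) du.
Split the integral at the breakpoints.
Integrating by parts (boundary term plus one more integral), an antiderivative of (3*u - 2) sin(u) is -3*u*cos(u) + 3*sin(u) + 2*cos(u); evaluating from -pi to 0: ∫_{-pi}^{0} (3*u - 2) sin(u) du = (2) - (-3*pi - 2) = 4 + 3*pi.
Integrating by parts (boundary term plus one more integral), an antiderivative of (u + 1) sin(u) is -u*cos(u) + sin(u) - cos(u); evaluating from 0 to pi: ∫_{0}^{pi} (u + 1) sin(u) du = (1 + pi) - (-1) = 2 + pi.
Summing the pieces and multiplying by (1/pi) gives b_1 = 6/pi + 4.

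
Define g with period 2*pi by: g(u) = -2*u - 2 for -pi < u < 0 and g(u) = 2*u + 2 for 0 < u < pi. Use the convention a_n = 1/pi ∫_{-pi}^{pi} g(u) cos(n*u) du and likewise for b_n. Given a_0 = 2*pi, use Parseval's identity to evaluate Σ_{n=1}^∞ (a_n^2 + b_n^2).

Parseval: a_0^2/2 + Σ_{n≥1} (a_n^2+b_n^2) = 1/pi ∫_{-pi}^{pi} g(u)^2 du = 8 + 8*pi**2/3.
Subtract a_0^2/2 = 2*pi**2: Σ (a_n^2+b_n^2) = 2*pi**2/3 + 8.

2*pi**2/3 + 8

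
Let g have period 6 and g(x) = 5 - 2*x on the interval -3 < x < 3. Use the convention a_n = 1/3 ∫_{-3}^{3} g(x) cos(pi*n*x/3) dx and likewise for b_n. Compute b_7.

-12/(7*pi)

b_7 = 1/3 ∫_{-3}^{3} g(x) sin(7*pi*x/3) dx.
Integrating by parts (boundary term plus one more integral), an antiderivative of (5 - 2*x) sin(7*pi*x/3) is 6*x*cos(7*pi*x/3)/(7*pi) - 18*sin(7*pi*x/3)/(49*pi**2) - 15*cos(7*pi*x/3)/(7*pi); evaluating from -3 to 3: ∫_{-3}^{3} (5 - 2*x) sin(7*pi*x/3) dx = (-3/(7*pi)) - (33/(7*pi)) = -36/(7*pi).
Hence b_7 = (1/3)·(-36/(7*pi)) = -12/(7*pi).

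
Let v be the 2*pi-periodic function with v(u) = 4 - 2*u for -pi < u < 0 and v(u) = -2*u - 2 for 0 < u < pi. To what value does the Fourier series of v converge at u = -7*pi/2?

u = -7*pi/2 differs from u = pi/2 by -2 full period(s), and the series is 2*pi-periodic.
v is continuous at u = pi/2 with value -pi - 2, so the series converges to -pi - 2 there.

-pi - 2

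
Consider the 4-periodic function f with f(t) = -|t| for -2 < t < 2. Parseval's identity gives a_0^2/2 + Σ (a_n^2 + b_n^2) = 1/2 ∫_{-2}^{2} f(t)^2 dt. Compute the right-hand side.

8/3

1/2 ∫_{-2}^{2} f(t)^2 dt = 1/2 · (16/3) = 8/3.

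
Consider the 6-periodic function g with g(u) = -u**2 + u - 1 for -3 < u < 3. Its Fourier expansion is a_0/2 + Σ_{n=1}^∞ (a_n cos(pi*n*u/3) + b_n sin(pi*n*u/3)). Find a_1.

a_1 = 1/3 ∫_{-3}^{3} g(u) cos(pi*u/3) du.
Integrating by parts twice (tabular method), an antiderivative of (-u**2 + u - 1) cos(pi*u/3) is -3*u**2*sin(pi*u/3)/pi + 3*u*sin(pi*u/3)/pi - 18*u*cos(pi*u/3)/pi**2 - 3*sin(pi*u/3)/pi + 54*sin(pi*u/3)/pi**3 + 9*cos(pi*u/3)/pi**2; evaluating from -3 to 3: ∫_{-3}^{3} (-u**2 + u - 1) cos(pi*u/3) du = (45/pi**2) - (-63/pi**2) = 108/pi**2.
Hence a_1 = (1/3)·(108/pi**2) = 36/pi**2.

36/pi**2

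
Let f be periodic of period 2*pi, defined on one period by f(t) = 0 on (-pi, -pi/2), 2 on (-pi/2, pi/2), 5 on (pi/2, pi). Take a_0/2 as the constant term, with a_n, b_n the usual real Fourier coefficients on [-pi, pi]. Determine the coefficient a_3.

a_3 = 1/pi ∫_{-pi}^{pi} f(t) cos(3*t) dt.
Split the integral at the breakpoints.
∫_{-pi}^{-pi/2} (0) cos(3*t) dt = 0.
Directly, an antiderivative of (2) cos(3*t) is 2*sin(3*t)/3; evaluating from -pi/2 to pi/2: ∫_{-pi/2}^{pi/2} (2) cos(3*t) dt = (-2/3) - (2/3) = -4/3.
Directly, an antiderivative of (5) cos(3*t) is 5*sin(3*t)/3; evaluating from pi/2 to pi: ∫_{pi/2}^{pi} (5) cos(3*t) dt = (0) - (-5/3) = 5/3.
Summing the pieces and multiplying by (1/pi) gives a_3 = 1/(3*pi).

1/(3*pi)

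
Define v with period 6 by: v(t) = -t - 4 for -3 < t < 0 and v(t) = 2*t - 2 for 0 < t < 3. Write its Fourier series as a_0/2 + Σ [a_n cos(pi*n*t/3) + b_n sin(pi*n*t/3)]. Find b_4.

b_4 = 1/3 ∫_{-3}^{3} v(t) sin(4*pi*t/3) dt.
Split the integral at the breakpoints.
Integrating by parts (boundary term plus one more integral), an antiderivative of (-t - 4) sin(4*pi*t/3) is 3*t*cos(4*pi*t/3)/(4*pi) - 9*sin(4*pi*t/3)/(16*pi**2) + 3*cos(4*pi*t/3)/pi; evaluating from -3 to 0: ∫_{-3}^{0} (-t - 4) sin(4*pi*t/3) dt = (3/pi) - (3/(4*pi)) = 9/(4*pi).
Integrating by parts (boundary term plus one more integral), an antiderivative of (2*t - 2) sin(4*pi*t/3) is -3*t*cos(4*pi*t/3)/(2*pi) + 9*sin(4*pi*t/3)/(8*pi**2) + 3*cos(4*pi*t/3)/(2*pi); evaluating from 0 to 3: ∫_{0}^{3} (2*t - 2) sin(4*pi*t/3) dt = (-3/pi) - (3/(2*pi)) = -9/(2*pi).
Summing the pieces and multiplying by (1/3) gives b_4 = -3/(4*pi).

-3/(4*pi)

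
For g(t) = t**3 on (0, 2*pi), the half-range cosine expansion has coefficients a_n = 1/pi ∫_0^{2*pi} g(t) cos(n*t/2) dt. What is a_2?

a_2 = 1/pi ∫_0^{2*pi} (t**3) cos(t) dt.
Integrating by parts three times (tabular method), an antiderivative of (t**3) cos(t) is t**3*sin(t) + 3*t**2*cos(t) - 6*t*sin(t) - 6*cos(t); evaluating from 0 to 2*pi: ∫_{0}^{2*pi} (t**3) cos(t) dt = (-6 + 12*pi**2) - (-6) = 12*pi**2.
Hence a_2 = (1/pi)·(12*pi**2) = 12*pi.

12*pi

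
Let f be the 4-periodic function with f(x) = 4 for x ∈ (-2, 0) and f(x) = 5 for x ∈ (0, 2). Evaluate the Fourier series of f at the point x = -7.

5

x = -7 differs from x = 1 by -2 full period(s), and the series is 4-periodic.
f is continuous at x = 1 with value 5, so the series converges to 5 there.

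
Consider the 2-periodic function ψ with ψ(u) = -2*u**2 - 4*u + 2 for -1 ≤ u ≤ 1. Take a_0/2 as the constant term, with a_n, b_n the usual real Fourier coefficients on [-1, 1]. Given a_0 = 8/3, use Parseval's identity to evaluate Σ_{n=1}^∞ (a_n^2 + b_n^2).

512/45

Parseval: a_0^2/2 + Σ_{n≥1} (a_n^2+b_n^2) = ∫_{-1}^{1} ψ(u)^2 du = 224/15.
Subtract a_0^2/2 = 32/9: Σ (a_n^2+b_n^2) = 512/45.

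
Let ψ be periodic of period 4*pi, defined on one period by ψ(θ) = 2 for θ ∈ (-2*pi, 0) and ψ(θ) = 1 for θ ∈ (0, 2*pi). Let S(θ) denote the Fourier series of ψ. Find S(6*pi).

3/2

θ = 6*pi differs from θ = 2*pi by 1 full period(s), and the series is 4*pi-periodic.
At θ = 2*pi the one-sided limits are ψ(2*pi^-) = 1 and ψ(2*pi^+) = 2.
By Dirichlet's theorem the series converges to their average, [(1) + (2)]/2 = 3/2.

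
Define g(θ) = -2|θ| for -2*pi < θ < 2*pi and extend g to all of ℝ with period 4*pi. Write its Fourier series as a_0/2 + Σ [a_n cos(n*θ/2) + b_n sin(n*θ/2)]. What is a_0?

-4*pi

a_0 = (1/(2*pi)) ∫_{-2*pi}^{2*pi} g(θ) dθ = (1/(2*pi)) · (-8*pi**2) = -4*pi.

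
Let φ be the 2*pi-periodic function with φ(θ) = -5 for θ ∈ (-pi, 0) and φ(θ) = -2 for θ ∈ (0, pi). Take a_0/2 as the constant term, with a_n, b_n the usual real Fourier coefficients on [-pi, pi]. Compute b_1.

6/pi

b_1 = 1/pi ∫_{-pi}^{pi} φ(θ) sin(θ) dθ.
Split the integral at the breakpoints.
Directly, an antiderivative of (-5) sin(θ) is 5*cos(θ); evaluating from -pi to 0: ∫_{-pi}^{0} (-5) sin(θ) dθ = (5) - (-5) = 10.
Directly, an antiderivative of (-2) sin(θ) is 2*cos(θ); evaluating from 0 to pi: ∫_{0}^{pi} (-2) sin(θ) dθ = (-2) - (2) = -4.
Summing the pieces and multiplying by (1/pi) gives b_1 = 6/pi.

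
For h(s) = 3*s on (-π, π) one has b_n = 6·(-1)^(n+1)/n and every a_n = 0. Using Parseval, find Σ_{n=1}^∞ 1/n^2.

Parseval: Σ b_n^2 = (1/π) ∫_{-π}^{π} h(s)^2 ds = 6*pi**2.
Σ b_n^2 = Σ 36/n^2, so Σ 1/n^2 = (6*pi**2)/36 = pi**2/6.

pi**2/6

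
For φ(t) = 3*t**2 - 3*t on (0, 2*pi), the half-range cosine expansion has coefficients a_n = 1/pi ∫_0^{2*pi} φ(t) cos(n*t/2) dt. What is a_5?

a_5 = 1/pi ∫_0^{2*pi} (3*t**2 - 3*t) cos(5*t/2) dt.
Integrating by parts twice (tabular method), an antiderivative of (3*t**2 - 3*t) cos(5*t/2) is 6*t**2*sin(5*t/2)/5 - 6*t*sin(5*t/2)/5 + 24*t*cos(5*t/2)/25 - 48*sin(5*t/2)/125 - 12*cos(5*t/2)/25; evaluating from 0 to 2*pi: ∫_{0}^{2*pi} (3*t**2 - 3*t) cos(5*t/2) dt = (12/25 - 48*pi/25) - (-12/25) = 24/25 - 48*pi/25.
Hence a_5 = (1/pi)·(24/25 - 48*pi/25) = 24*(1 - 2*pi)/(25*pi).

24*(1 - 2*pi)/(25*pi)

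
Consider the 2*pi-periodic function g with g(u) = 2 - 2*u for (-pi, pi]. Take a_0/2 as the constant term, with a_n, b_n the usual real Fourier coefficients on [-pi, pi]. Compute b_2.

b_2 = 1/pi ∫_{-pi}^{pi} g(u) sin(2*u) du.
Integrating by parts (boundary term plus one more integral), an antiderivative of (2 - 2*u) sin(2*u) is u*cos(2*u) - sin(2*u)/2 - cos(2*u); evaluating from -pi to pi: ∫_{-pi}^{pi} (2 - 2*u) sin(2*u) du = (-1 + pi) - (-pi - 1) = 2*pi.
Hence b_2 = (1/pi)·(2*pi) = 2.

2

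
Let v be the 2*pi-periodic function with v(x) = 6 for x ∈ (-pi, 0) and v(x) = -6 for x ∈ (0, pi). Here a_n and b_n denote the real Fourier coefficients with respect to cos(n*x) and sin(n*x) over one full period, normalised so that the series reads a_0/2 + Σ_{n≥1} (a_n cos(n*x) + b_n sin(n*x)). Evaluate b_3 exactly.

b_3 = 1/pi ∫_{-pi}^{pi} v(x) sin(3*x) dx.
v is odd and sin(3*x) is odd, so the integrand is even and b_3 = 2/pi ∫_0^{pi} v(x) sin(3*x) dx.
Directly, an antiderivative of (-6) sin(3*x) is 2*cos(3*x); evaluating from 0 to pi: ∫_{0}^{pi} (-6) sin(3*x) dx = (-2) - (2) = -4.
Hence b_3 = (2/pi)·(-4) = -8/pi.

-8/pi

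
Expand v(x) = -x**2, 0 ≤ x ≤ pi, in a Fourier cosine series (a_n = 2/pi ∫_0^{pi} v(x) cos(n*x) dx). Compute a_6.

-1/9

a_6 = 2/pi ∫_0^{pi} (-x**2) cos(6*x) dx.
Integrating by parts twice (tabular method), an antiderivative of (-x**2) cos(6*x) is -x**2*sin(6*x)/6 - x*cos(6*x)/18 + sin(6*x)/108; evaluating from 0 to pi: ∫_{0}^{pi} (-x**2) cos(6*x) dx = (-pi/18) - (0) = -pi/18.
Hence a_6 = (2/pi)·(-pi/18) = -1/9.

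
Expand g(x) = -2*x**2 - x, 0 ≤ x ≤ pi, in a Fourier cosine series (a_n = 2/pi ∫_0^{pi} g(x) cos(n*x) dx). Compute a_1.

4/pi + 8

a_1 = 2/pi ∫_0^{pi} (-2*x**2 - x) cos(x) dx.
Integrating by parts twice (tabular method), an antiderivative of (-2*x**2 - x) cos(x) is -2*x**2*sin(x) - x*sin(x) - 4*x*cos(x) + 4*sin(x) - cos(x); evaluating from 0 to pi: ∫_{0}^{pi} (-2*x**2 - x) cos(x) dx = (1 + 4*pi) - (-1) = 2 + 4*pi.
Hence a_1 = (2/pi)·(2 + 4*pi) = 4/pi + 8.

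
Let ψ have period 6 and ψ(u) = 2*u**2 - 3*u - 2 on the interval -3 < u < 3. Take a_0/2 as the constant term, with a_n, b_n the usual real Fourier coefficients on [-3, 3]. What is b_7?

-18/(7*pi)

b_7 = 1/3 ∫_{-3}^{3} ψ(u) sin(7*pi*u/3) du.
Integrating by parts twice (tabular method), an antiderivative of (2*u**2 - 3*u - 2) sin(7*pi*u/3) is -6*u**2*cos(7*pi*u/3)/(7*pi) + 36*u*sin(7*pi*u/3)/(49*pi**2) + 9*u*cos(7*pi*u/3)/(7*pi) - 27*sin(7*pi*u/3)/(49*pi**2) + 108*cos(7*pi*u/3)/(343*pi**3) + 6*cos(7*pi*u/3)/(7*pi); evaluating from -3 to 3: ∫_{-3}^{3} (2*u**2 - 3*u - 2) sin(7*pi*u/3) du = (-108/(343*pi**3) + 3/pi) - (3*(-36 + 1225*pi**2)/(343*pi**3)) = -54/(7*pi).
Hence b_7 = (1/3)·(-54/(7*pi)) = -18/(7*pi).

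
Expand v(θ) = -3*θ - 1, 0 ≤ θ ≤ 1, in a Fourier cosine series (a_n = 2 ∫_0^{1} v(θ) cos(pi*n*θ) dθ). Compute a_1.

12/pi**2

a_1 = 2 ∫_0^{1} (-3*θ - 1) cos(pi*θ) dθ.
Integrating by parts (boundary term plus one more integral), an antiderivative of (-3*θ - 1) cos(pi*θ) is -3*θ*sin(pi*θ)/pi - sin(pi*θ)/pi - 3*cos(pi*θ)/pi**2; evaluating from 0 to 1: ∫_{0}^{1} (-3*θ - 1) cos(pi*θ) dθ = (3/pi**2) - (-3/pi**2) = 6/pi**2.
Hence a_1 = 2·(6/pi**2) = 12/pi**2.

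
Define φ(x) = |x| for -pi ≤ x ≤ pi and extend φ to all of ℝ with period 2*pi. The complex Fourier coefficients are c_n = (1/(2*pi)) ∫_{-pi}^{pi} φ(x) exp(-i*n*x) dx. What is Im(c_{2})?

Since φ is real-valued, Im(c_{2}) = -(1/(2*pi)) ∫_{-pi}^{pi} φ(x) sin(2*x) dx = -b_{2}/2.
(φ is even, so the integrand is odd over a symmetric interval and the integral vanishes.)

0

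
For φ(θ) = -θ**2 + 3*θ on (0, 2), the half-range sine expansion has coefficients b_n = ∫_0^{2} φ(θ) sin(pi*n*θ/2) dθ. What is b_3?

b_3 = ∫_0^{2} (-θ**2 + 3*θ) sin(3*pi*θ/2) dθ.
Integrating by parts twice (tabular method), an antiderivative of (-θ**2 + 3*θ) sin(3*pi*θ/2) is 2*θ**2*cos(3*pi*θ/2)/(3*pi) - 8*θ*sin(3*pi*θ/2)/(9*pi**2) - 2*θ*cos(3*pi*θ/2)/pi + 4*sin(3*pi*θ/2)/(3*pi**2) - 16*cos(3*pi*θ/2)/(27*pi**3); evaluating from 0 to 2: ∫_{0}^{2} (-θ**2 + 3*θ) sin(3*pi*θ/2) dθ = (4*(4 + 9*pi**2)/(27*pi**3)) - (-16/(27*pi**3)) = 4*(8 + 9*pi**2)/(27*pi**3).
Hence b_3 = 4*(8 + 9*pi**2)/(27*pi**3).

4*(8 + 9*pi**2)/(27*pi**3)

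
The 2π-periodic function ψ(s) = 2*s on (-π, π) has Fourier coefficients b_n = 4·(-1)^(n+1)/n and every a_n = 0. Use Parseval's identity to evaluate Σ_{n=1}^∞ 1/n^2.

pi**2/6

Parseval: Σ b_n^2 = (1/π) ∫_{-π}^{π} ψ(s)^2 ds = 8*pi**2/3.
Σ b_n^2 = Σ 16/n^2, so Σ 1/n^2 = (8*pi**2/3)/16 = pi**2/6.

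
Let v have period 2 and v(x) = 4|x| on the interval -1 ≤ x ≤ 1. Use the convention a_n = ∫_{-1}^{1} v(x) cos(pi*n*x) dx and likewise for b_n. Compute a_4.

a_4 = ∫_{-1}^{1} v(x) cos(4*pi*x) dx.
v is even and cos(4*pi*x) is even, so the integrand is even and a_4 = 2 ∫_0^{1} v(x) cos(4*pi*x) dx.
Integrating by parts (boundary term plus one more integral), an antiderivative of (4*x) cos(4*pi*x) is x*sin(4*pi*x)/pi + cos(4*pi*x)/(4*pi**2); evaluating from 0 to 1: ∫_{0}^{1} (4*x) cos(4*pi*x) dx = (1/(4*pi**2)) - (1/(4*pi**2)) = 0.
Hence a_4 = 2·(0) = 0.

0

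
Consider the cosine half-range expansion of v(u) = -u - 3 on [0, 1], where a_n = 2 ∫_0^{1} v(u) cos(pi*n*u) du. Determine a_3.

a_3 = 2 ∫_0^{1} (-u - 3) cos(3*pi*u) du.
Integrating by parts (boundary term plus one more integral), an antiderivative of (-u - 3) cos(3*pi*u) is -u*sin(3*pi*u)/(3*pi) - sin(3*pi*u)/pi - cos(3*pi*u)/(9*pi**2); evaluating from 0 to 1: ∫_{0}^{1} (-u - 3) cos(3*pi*u) du = (1/(9*pi**2)) - (-1/(9*pi**2)) = 2/(9*pi**2).
Hence a_3 = 2·(2/(9*pi**2)) = 4/(9*pi**2).

4/(9*pi**2)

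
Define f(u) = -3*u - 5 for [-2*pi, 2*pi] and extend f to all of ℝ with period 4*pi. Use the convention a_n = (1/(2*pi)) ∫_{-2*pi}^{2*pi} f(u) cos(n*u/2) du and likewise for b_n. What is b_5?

b_5 = (1/(2*pi)) ∫_{-2*pi}^{2*pi} f(u) sin(5*u/2) du.
Integrating by parts (boundary term plus one more integral), an antiderivative of (-3*u - 5) sin(5*u/2) is 6*u*cos(5*u/2)/5 - 12*sin(5*u/2)/25 + 2*cos(5*u/2); evaluating from -2*pi to 2*pi: ∫_{-2*pi}^{2*pi} (-3*u - 5) sin(5*u/2) du = (-12*pi/5 - 2) - (-2 + 12*pi/5) = -24*pi/5.
Hence b_5 = (1/(2*pi))·(-24*pi/5) = -12/5.

-12/5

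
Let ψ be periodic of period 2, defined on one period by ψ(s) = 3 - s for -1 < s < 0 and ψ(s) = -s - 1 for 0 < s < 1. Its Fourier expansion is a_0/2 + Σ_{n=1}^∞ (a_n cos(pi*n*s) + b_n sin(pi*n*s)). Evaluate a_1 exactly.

a_1 = ∫_{-1}^{1} ψ(s) cos(pi*s) ds.
Split the integral at the breakpoints.
Integrating by parts (boundary term plus one more integral), an antiderivative of (3 - s) cos(pi*s) is -s*sin(pi*s)/pi + 3*sin(pi*s)/pi - cos(pi*s)/pi**2; evaluating from -1 to 0: ∫_{-1}^{0} (3 - s) cos(pi*s) ds = (-1/pi**2) - (pi**(-2)) = -2/pi**2.
Integrating by parts (boundary term plus one more integral), an antiderivative of (-s - 1) cos(pi*s) is -s*sin(pi*s)/pi - sin(pi*s)/pi - cos(pi*s)/pi**2; evaluating from 0 to 1: ∫_{0}^{1} (-s - 1) cos(pi*s) ds = (pi**(-2)) - (-1/pi**2) = 2/pi**2.
Summing the pieces gives a_1 = 0.

0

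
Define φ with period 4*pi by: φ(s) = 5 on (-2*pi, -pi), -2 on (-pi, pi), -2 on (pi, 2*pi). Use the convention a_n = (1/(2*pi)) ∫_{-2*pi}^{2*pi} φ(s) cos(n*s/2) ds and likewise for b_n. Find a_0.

-1/2

a_0 = (1/(2*pi)) ∫_{-2*pi}^{2*pi} φ(s) ds = (1/(2*pi)) · (-pi) = -1/2.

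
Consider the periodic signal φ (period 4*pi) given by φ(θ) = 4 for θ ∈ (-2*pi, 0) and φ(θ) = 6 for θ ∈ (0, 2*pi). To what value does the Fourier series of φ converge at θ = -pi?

4

φ is continuous at θ = -pi with value 4, so the series converges to 4 there.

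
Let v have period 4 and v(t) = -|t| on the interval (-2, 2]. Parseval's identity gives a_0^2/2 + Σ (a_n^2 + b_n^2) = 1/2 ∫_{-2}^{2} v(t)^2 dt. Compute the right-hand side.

1/2 ∫_{-2}^{2} v(t)^2 dt = 1/2 · (16/3) = 8/3.

8/3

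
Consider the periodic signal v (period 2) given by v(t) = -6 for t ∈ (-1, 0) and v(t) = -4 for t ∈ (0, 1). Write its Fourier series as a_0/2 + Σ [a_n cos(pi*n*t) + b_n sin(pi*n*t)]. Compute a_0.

-10

a_0 = ∫_{-1}^{1} v(t) dt = -10.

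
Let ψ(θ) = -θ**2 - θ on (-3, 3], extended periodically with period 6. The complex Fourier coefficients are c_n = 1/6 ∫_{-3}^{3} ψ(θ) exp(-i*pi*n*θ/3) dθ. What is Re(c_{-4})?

-9/(8*pi**2)

Since ψ is real-valued, Re(c_{-4}) = 1/6 ∫_{-3}^{3} ψ(θ) cos(-4*pi*θ/3) dθ = a_{4}/2.
Integrating by parts twice (tabular method), an antiderivative of (-θ**2 - θ) cos(-4*pi*θ/3) is -3*θ**2*sin(4*pi*θ/3)/(4*pi) - 3*θ*sin(4*pi*θ/3)/(4*pi) - 9*θ*cos(4*pi*θ/3)/(8*pi**2) + 27*sin(4*pi*θ/3)/(32*pi**3) - 9*cos(4*pi*θ/3)/(16*pi**2); evaluating from -3 to 3: ∫_{-3}^{3} (-θ**2 - θ) cos(-4*pi*θ/3) dθ = (-63/(16*pi**2)) - (45/(16*pi**2)) = -27/(4*pi**2).
Hence Re(c_{-4}) = (1/6)·(-27/(4*pi**2)) = -9/(8*pi**2).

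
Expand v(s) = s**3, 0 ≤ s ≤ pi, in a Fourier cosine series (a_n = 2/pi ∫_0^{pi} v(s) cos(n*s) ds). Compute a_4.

a_4 = 2/pi ∫_0^{pi} (s**3) cos(4*s) ds.
Integrating by parts three times (tabular method), an antiderivative of (s**3) cos(4*s) is s**3*sin(4*s)/4 + 3*s**2*cos(4*s)/16 - 3*s*sin(4*s)/32 - 3*cos(4*s)/128; evaluating from 0 to pi: ∫_{0}^{pi} (s**3) cos(4*s) ds = (-3/128 + 3*pi**2/16) - (-3/128) = 3*pi**2/16.
Hence a_4 = (2/pi)·(3*pi**2/16) = 3*pi/8.

3*pi/8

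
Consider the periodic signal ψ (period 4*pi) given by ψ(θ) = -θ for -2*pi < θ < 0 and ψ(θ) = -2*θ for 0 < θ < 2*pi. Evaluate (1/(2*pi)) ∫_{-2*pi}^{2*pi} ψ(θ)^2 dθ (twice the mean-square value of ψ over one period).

20*pi**2/3

(1/(2*pi)) ∫_{-2*pi}^{2*pi} ψ(θ)^2 dθ = (1/(2*pi)) · (40*pi**3/3) = 20*pi**2/3.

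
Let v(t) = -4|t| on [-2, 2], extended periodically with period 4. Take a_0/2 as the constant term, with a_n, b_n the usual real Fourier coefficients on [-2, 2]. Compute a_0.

a_0 = 1/2 ∫_{-2}^{2} v(t) dt = 1/2 · (-16) = -8.

-8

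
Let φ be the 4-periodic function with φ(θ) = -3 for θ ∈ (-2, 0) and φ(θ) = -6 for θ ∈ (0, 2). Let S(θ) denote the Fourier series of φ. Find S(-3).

θ = -3 differs from θ = 1 by -1 full period(s), and the series is 4-periodic.
φ is continuous at θ = 1 with value -6, so the series converges to -6 there.

-6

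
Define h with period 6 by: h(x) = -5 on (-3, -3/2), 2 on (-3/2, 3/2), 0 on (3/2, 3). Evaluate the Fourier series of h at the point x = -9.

x = -9 differs from x = -3 by -1 full period(s), and the series is 6-periodic.
At x = -3 the one-sided limits are h(-3^-) = 0 and h(-3^+) = -5.
By Dirichlet's theorem the series converges to their average, [(0) + (-5)]/2 = -5/2.

-5/2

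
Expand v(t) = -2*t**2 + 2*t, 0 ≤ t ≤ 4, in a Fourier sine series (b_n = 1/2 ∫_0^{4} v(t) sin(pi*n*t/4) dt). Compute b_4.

b_4 = 1/2 ∫_0^{4} (-2*t**2 + 2*t) sin(pi*t) dt.
Integrating by parts twice (tabular method), an antiderivative of (-2*t**2 + 2*t) sin(pi*t) is 2*t**2*cos(pi*t)/pi - 4*t*sin(pi*t)/pi**2 - 2*t*cos(pi*t)/pi + 2*sin(pi*t)/pi**2 - 4*cos(pi*t)/pi**3; evaluating from 0 to 4: ∫_{0}^{4} (-2*t**2 + 2*t) sin(pi*t) dt = (-4/pi**3 + 24/pi) - (-4/pi**3) = 24/pi.
Hence b_4 = (1/2)·(24/pi) = 12/pi.

12/pi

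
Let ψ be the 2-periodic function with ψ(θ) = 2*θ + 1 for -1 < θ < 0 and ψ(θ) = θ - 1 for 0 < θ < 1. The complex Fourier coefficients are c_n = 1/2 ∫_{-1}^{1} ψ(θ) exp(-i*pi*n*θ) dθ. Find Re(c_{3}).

Since ψ is real-valued, Re(c_{3}) = 1/2 ∫_{-1}^{1} ψ(θ) cos(3*pi*θ) dθ = a_{3}/2.
Split the integral at the breakpoints.
Integrating by parts (boundary term plus one more integral), an antiderivative of (2*θ + 1) cos(3*pi*θ) is 2*θ*sin(3*pi*θ)/(3*pi) + sin(3*pi*θ)/(3*pi) + 2*cos(3*pi*θ)/(9*pi**2); evaluating from -1 to 0: ∫_{-1}^{0} (2*θ + 1) cos(3*pi*θ) dθ = (2/(9*pi**2)) - (-2/(9*pi**2)) = 4/(9*pi**2).
Integrating by parts (boundary term plus one more integral), an antiderivative of (θ - 1) cos(3*pi*θ) is θ*sin(3*pi*θ)/(3*pi) - sin(3*pi*θ)/(3*pi) + cos(3*pi*θ)/(9*pi**2); evaluating from 0 to 1: ∫_{0}^{1} (θ - 1) cos(3*pi*θ) dθ = (-1/(9*pi**2)) - (1/(9*pi**2)) = -2/(9*pi**2).
So ∫_{-1}^{1} ψ(θ) cos(3*pi*θ) dθ = 2/(9*pi**2).
Hence Re(c_{3}) = (1/2)·(2/(9*pi**2)) = 1/(9*pi**2).

1/(9*pi**2)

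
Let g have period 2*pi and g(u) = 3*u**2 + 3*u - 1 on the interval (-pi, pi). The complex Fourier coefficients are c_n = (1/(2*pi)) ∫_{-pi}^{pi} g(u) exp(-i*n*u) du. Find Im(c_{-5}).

Since g is real-valued, Im(c_{-5}) = -(1/(2*pi)) ∫_{-pi}^{pi} g(u) sin(-5*u) du = b_{5}/2.
Integrating by parts twice (tabular method), an antiderivative of (3*u**2 + 3*u - 1) sin(-5*u) is 3*u**2*cos(5*u)/5 - 6*u*sin(5*u)/25 + 3*u*cos(5*u)/5 - 3*sin(5*u)/25 - 31*cos(5*u)/125; evaluating from -pi to pi: ∫_{-pi}^{pi} (3*u**2 + 3*u - 1) sin(-5*u) du = (-3*pi**2/5 - 3*pi/5 + 31/125) - (-3*pi**2/5 + 31/125 + 3*pi/5) = -6*pi/5.
Hence Im(c_{-5}) = (-1/(2*pi))·(-6*pi/5) = 3/5.

3/5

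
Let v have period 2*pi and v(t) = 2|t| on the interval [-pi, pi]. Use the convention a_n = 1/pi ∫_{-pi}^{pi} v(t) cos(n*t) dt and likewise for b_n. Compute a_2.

0

a_2 = 1/pi ∫_{-pi}^{pi} v(t) cos(2*t) dt.
v is even and cos(2*t) is even, so the integrand is even and a_2 = 2/pi ∫_0^{pi} v(t) cos(2*t) dt.
Integrating by parts (boundary term plus one more integral), an antiderivative of (2*t) cos(2*t) is t*sin(2*t) + cos(2*t)/2; evaluating from 0 to pi: ∫_{0}^{pi} (2*t) cos(2*t) dt = (1/2) - (1/2) = 0.
Hence a_2 = (2/pi)·(0) = 0.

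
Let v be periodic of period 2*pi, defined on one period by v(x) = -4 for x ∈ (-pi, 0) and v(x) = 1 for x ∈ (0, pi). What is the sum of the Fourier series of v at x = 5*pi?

-3/2

x = 5*pi differs from x = pi by 2 full period(s), and the series is 2*pi-periodic.
At x = pi the one-sided limits are v(pi^-) = 1 and v(pi^+) = -4.
By Dirichlet's theorem the series converges to their average, [(1) + (-4)]/2 = -3/2.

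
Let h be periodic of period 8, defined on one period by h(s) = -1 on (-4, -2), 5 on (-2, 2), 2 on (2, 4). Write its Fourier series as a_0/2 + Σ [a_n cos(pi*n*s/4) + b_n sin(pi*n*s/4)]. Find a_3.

a_3 = 1/4 ∫_{-4}^{4} h(s) cos(3*pi*s/4) ds.
Split the integral at the breakpoints.
Directly, an antiderivative of (-1) cos(3*pi*s/4) is -4*sin(3*pi*s/4)/(3*pi); evaluating from -4 to -2: ∫_{-4}^{-2} (-1) cos(3*pi*s/4) ds = (-4/(3*pi)) - (0) = -4/(3*pi).
Directly, an antiderivative of (5) cos(3*pi*s/4) is 20*sin(3*pi*s/4)/(3*pi); evaluating from -2 to 2: ∫_{-2}^{2} (5) cos(3*pi*s/4) ds = (-20/(3*pi)) - (20/(3*pi)) = -40/(3*pi).
Directly, an antiderivative of (2) cos(3*pi*s/4) is 8*sin(3*pi*s/4)/(3*pi); evaluating from 2 to 4: ∫_{2}^{4} (2) cos(3*pi*s/4) ds = (0) - (-8/(3*pi)) = 8/(3*pi).
Summing the pieces and multiplying by (1/4) gives a_3 = -3/pi.

-3/pi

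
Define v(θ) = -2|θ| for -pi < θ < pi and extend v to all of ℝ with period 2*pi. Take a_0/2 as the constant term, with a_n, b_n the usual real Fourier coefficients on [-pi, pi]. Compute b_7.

0

b_7 = 1/pi ∫_{-pi}^{pi} v(θ) sin(7*θ) dθ.
v is even and sin(7*θ) is odd, so the integrand is odd over a symmetric interval and the integral vanishes.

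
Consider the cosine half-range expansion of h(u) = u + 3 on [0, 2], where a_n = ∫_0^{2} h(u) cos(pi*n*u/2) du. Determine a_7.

a_7 = ∫_0^{2} (u + 3) cos(7*pi*u/2) du.
Integrating by parts (boundary term plus one more integral), an antiderivative of (u + 3) cos(7*pi*u/2) is 2*u*sin(7*pi*u/2)/(7*pi) + 6*sin(7*pi*u/2)/(7*pi) + 4*cos(7*pi*u/2)/(49*pi**2); evaluating from 0 to 2: ∫_{0}^{2} (u + 3) cos(7*pi*u/2) du = (-4/(49*pi**2)) - (4/(49*pi**2)) = -8/(49*pi**2).
Hence a_7 = -8/(49*pi**2).

-8/(49*pi**2)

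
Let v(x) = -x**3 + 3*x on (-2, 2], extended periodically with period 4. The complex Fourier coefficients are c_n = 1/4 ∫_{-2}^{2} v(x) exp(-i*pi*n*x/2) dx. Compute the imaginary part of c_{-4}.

(-3 + 2*pi**2)/(4*pi**3)

Since v is real-valued, Im(c_{-4}) = -1/4 ∫_{-2}^{2} v(x) sin(-2*pi*x) dx = b_{4}/2.
v is odd and sin(-2*pi*x) is odd, so the integrand is even: ∫_{-2}^{2} v(x) sin(-2*pi*x) dx = 2∫_0^{2} v(x) sin(-2*pi*x) dx.
Integrating by parts three times (tabular method), an antiderivative of (-x**3 + 3*x) sin(-2*pi*x) is -x**3*cos(2*pi*x)/(2*pi) + 3*x**2*sin(2*pi*x)/(4*pi**2) + 3*x*cos(2*pi*x)/(4*pi**3) + 3*x*cos(2*pi*x)/(2*pi) - 3*sin(2*pi*x)/(4*pi**2) - 3*sin(2*pi*x)/(8*pi**4); evaluating from 0 to 2: ∫_{0}^{2} (-x**3 + 3*x) sin(-2*pi*x) dx = ((3/2 - pi**2)/pi**3) - (0) = (3/2 - pi**2)/pi**3.
So ∫_{-2}^{2} v(x) sin(-2*pi*x) dx = -2/pi + 3/pi**3.
Hence Im(c_{-4}) = (-1/4)·(-2/pi + 3/pi**3) = (-3 + 2*pi**2)/(4*pi**3).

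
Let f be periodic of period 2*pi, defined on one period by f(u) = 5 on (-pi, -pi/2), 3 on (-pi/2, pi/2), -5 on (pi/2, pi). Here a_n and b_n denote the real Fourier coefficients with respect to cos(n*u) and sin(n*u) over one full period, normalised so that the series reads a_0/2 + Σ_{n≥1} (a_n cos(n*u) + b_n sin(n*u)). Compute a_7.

a_7 = 1/pi ∫_{-pi}^{pi} f(u) cos(7*u) du.
Split the integral at the breakpoints.
Directly, an antiderivative of (5) cos(7*u) is 5*sin(7*u)/7; evaluating from -pi to -pi/2: ∫_{-pi}^{-pi/2} (5) cos(7*u) du = (5/7) - (0) = 5/7.
Directly, an antiderivative of (3) cos(7*u) is 3*sin(7*u)/7; evaluating from -pi/2 to pi/2: ∫_{-pi/2}^{pi/2} (3) cos(7*u) du = (-3/7) - (3/7) = -6/7.
Directly, an antiderivative of (-5) cos(7*u) is -5*sin(7*u)/7; evaluating from pi/2 to pi: ∫_{pi/2}^{pi} (-5) cos(7*u) du = (0) - (5/7) = -5/7.
Summing the pieces and multiplying by (1/pi) gives a_7 = -6/(7*pi).

-6/(7*pi)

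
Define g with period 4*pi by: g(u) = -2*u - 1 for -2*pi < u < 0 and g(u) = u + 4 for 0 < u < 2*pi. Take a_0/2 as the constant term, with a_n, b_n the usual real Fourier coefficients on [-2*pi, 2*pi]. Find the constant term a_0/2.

a_0 = (1/(2*pi)) ∫_{-2*pi}^{2*pi} g(u) du = (1/(2*pi)) · (6*pi*(1 + pi)) = 3 + 3*pi.
So the constant term a_0/2 = 3/2 + 3*pi/2.

3/2 + 3*pi/2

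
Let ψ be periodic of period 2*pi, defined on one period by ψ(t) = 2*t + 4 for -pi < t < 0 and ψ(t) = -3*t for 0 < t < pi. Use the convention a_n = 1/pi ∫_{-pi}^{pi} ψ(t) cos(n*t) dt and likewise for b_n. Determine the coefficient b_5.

b_5 = 1/pi ∫_{-pi}^{pi} ψ(t) sin(5*t) dt.
Split the integral at the breakpoints.
Integrating by parts (boundary term plus one more integral), an antiderivative of (2*t + 4) sin(5*t) is -2*t*cos(5*t)/5 + 2*sin(5*t)/25 - 4*cos(5*t)/5; evaluating from -pi to 0: ∫_{-pi}^{0} (2*t + 4) sin(5*t) dt = (-4/5) - (4/5 - 2*pi/5) = -8/5 + 2*pi/5.
Integrating by parts (boundary term plus one more integral), an antiderivative of (-3*t) sin(5*t) is 3*t*cos(5*t)/5 - 3*sin(5*t)/25; evaluating from 0 to pi: ∫_{0}^{pi} (-3*t) sin(5*t) dt = (-3*pi/5) - (0) = -3*pi/5.
Summing the pieces and multiplying by (1/pi) gives b_5 = (-8 - pi)/(5*pi).

(-8 - pi)/(5*pi)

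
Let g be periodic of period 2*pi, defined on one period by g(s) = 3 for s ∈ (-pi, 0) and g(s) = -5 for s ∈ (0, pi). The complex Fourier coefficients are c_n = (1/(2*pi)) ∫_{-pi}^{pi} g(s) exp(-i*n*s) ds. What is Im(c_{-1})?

Since g is real-valued, Im(c_{-1}) = -(1/(2*pi)) ∫_{-pi}^{pi} g(s) sin(-s) ds = b_{1}/2.
Split the integral at the breakpoints.
Directly, an antiderivative of (3) sin(-s) is 3*cos(s); evaluating from -pi to 0: ∫_{-pi}^{0} (3) sin(-s) ds = (3) - (-3) = 6.
Directly, an antiderivative of (-5) sin(-s) is -5*cos(s); evaluating from 0 to pi: ∫_{0}^{pi} (-5) sin(-s) ds = (5) - (-5) = 10.
So ∫_{-pi}^{pi} g(s) sin(-s) ds = 16.
Hence Im(c_{-1}) = (-1/(2*pi))·(16) = -8/pi.

-8/pi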